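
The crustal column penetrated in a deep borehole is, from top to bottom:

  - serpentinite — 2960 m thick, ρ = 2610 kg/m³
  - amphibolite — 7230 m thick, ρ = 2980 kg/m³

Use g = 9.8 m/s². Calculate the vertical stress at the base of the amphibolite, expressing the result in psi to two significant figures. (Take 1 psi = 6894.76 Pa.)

serpentinite: 2610 kg/m³ × 9.8 m/s² × 2960 m = 7.571×10^7 Pa = 10981 psi
amphibolite: 2980 kg/m³ × 9.8 m/s² × 7230 m = 2.111×10^8 Pa = 30624 psi
Total = 10981 + 30624 = 41605 psi

42000 psi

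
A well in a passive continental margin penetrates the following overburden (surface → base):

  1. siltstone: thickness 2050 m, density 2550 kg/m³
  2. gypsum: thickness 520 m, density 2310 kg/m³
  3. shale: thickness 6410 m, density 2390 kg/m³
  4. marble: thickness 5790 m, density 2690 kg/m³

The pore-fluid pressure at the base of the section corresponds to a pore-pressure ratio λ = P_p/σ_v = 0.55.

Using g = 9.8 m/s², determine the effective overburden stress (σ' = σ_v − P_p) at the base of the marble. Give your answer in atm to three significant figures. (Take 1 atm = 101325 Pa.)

1620 atm

Overburden (lithostatic) stress σ_v:
siltstone: 2550 kg/m³ × 9.8 m/s² × 2050 m = 5.123×10^7 Pa = 51.23 MPa
gypsum: 2310 kg/m³ × 9.8 m/s² × 520 m = 1.177×10^7 Pa = 11.77 MPa
shale: 2390 kg/m³ × 9.8 m/s² × 6410 m = 1.501×10^8 Pa = 150.1 MPa
marble: 2690 kg/m³ × 9.8 m/s² × 5790 m = 1.526×10^8 Pa = 152.6 MPa
Total = 51.23 + 11.77 + 150.1 + 152.6 = 365.77 MPa
Pore pressure P_p = λ·σ_v = 0.55 × 365.8 MPa = 201.2 MPa
Effective stress σ' = σ_v − P_p = 365.8 − 201.2 = 164.60 MPa = 1624.5 atm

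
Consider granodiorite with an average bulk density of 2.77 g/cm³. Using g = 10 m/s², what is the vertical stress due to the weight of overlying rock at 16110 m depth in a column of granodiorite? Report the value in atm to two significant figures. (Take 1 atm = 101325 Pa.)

granodiorite: 2770 kg/m³ × 10 m/s² × 16110 m = 4.462×10^8 Pa = 4404 atm

4400 atm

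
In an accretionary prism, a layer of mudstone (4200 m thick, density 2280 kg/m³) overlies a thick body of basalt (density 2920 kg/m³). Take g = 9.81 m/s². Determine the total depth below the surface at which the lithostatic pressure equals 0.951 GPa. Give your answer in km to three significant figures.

34.1 km

Pressure at base of upper layers: 2280×9.81×4200 = 9.394×10^7 Pa = 0.09394 GPa
Remaining pressure to be supplied by basalt: 9.510×10^8 − 9.394×10^7 = 8.571×10^8 Pa
Additional depth in basalt = 8.571×10^8 Pa / (2920 kg/m³ × 9.81 m/s²) = 29920 m
Total depth = 4200 m + 29920 m = 34120 m
= 34.120 km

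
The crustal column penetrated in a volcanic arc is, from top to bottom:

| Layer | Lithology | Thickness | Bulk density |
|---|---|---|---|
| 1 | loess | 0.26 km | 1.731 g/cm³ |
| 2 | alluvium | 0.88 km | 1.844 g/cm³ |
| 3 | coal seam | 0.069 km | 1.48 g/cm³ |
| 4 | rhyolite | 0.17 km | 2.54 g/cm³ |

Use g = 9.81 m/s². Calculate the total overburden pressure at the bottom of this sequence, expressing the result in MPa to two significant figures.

loess: 1731 kg/m³ × 9.81 m/s² × 260 m = 4.415×10^6 Pa = 4.415 MPa
alluvium: 1844 kg/m³ × 9.81 m/s² × 880 m = 1.592×10^7 Pa = 15.92 MPa
coal seam: 1480 kg/m³ × 9.81 m/s² × 69 m = 1.002×10^6 Pa = 1.002 MPa
rhyolite: 2540 kg/m³ × 9.81 m/s² × 170 m = 4.236×10^6 Pa = 4.236 MPa
Total = 4.415 + 15.92 + 1.002 + 4.236 = 25.572 MPa

26 MPa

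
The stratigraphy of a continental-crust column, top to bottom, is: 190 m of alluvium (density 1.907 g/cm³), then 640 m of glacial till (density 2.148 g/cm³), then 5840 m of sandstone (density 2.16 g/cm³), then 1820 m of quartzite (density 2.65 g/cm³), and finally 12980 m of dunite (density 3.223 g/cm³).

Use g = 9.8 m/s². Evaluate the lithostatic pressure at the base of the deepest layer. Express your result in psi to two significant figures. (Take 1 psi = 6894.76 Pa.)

alluvium: 1907 kg/m³ × 9.8 m/s² × 190 m = 3.551×10^6 Pa = 515.0 psi
glacial till: 2148 kg/m³ × 9.8 m/s² × 640 m = 1.347×10^7 Pa = 1954 psi
sandstone: 2160 kg/m³ × 9.8 m/s² × 5840 m = 1.236×10^8 Pa = 17930 psi
quartzite: 2650 kg/m³ × 9.8 m/s² × 1820 m = 4.727×10^7 Pa = 6855 psi
dunite: 3223 kg/m³ × 9.8 m/s² × 12980 m = 4.100×10^8 Pa = 59462 psi
Total = 515.0 + 1954 + 17930 + 6855 + 59462 = 86716 psi

87000 psi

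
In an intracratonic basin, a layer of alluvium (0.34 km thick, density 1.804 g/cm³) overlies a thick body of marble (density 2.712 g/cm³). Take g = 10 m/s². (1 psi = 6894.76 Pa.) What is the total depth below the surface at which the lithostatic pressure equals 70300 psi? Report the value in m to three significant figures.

Pressure at base of upper layers: 1804×10×340 = 6.134×10^6 Pa = 889.6 psi
Remaining pressure to be supplied by marble: 4.847×10^8 − 6.134×10^6 = 4.786×10^8 Pa
Additional depth in marble = 4.786×10^8 Pa / (2712 kg/m³ × 10 m/s²) = 17646 m
Total depth = 340 m + 17646 m = 17986 m

18000 m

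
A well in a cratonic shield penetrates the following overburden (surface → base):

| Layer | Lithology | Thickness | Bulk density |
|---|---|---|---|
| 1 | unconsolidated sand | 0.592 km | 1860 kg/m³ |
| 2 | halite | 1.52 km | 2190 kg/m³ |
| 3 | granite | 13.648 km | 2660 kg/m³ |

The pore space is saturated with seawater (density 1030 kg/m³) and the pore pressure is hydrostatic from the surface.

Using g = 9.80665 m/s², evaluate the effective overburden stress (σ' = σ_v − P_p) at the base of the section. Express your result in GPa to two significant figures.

0.24 GPa

Overburden (lithostatic) stress σ_v:
unconsolidated sand: 1860 kg/m³ × 9.80665 m/s² × 592 m = 1.080×10^7 Pa = 10.80 MPa
halite: 2190 kg/m³ × 9.80665 m/s² × 1520 m = 3.264×10^7 Pa = 32.64 MPa
granite: 2660 kg/m³ × 9.80665 m/s² × 13648 m = 3.560×10^8 Pa = 356.0 MPa
Total = 10.80 + 32.64 + 356.0 = 399.46 MPa
Pore pressure P_p = 1030 kg/m³ × 9.80665 m/s² × 15760 m = 1.592×10^8 Pa = 159.2 MPa
Effective stress σ' = σ_v − P_p = 399.5 − 159.2 = 240.27 MPa = 0.24027 GPa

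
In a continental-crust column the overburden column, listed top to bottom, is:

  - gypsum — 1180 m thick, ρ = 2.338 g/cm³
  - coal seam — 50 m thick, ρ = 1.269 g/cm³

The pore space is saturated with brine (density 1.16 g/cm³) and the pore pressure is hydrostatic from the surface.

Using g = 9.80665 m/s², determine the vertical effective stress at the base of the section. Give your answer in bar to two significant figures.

140 bar

Overburden (lithostatic) stress σ_v:
gypsum: 2338 kg/m³ × 9.80665 m/s² × 1180 m = 2.705×10^7 Pa = 27.05 MPa
coal seam: 1269 kg/m³ × 9.80665 m/s² × 50 m = 6.222×10^5 Pa = 0.6222 MPa
Total = 27.05 + 0.6222 = 27.677 MPa
Pore pressure P_p = 1160 kg/m³ × 9.80665 m/s² × 1230 m = 1.399×10^7 Pa = 13.99 MPa
Effective stress σ' = σ_v − P_p = 27.68 − 13.99 = 13.685 MPa = 136.85 bar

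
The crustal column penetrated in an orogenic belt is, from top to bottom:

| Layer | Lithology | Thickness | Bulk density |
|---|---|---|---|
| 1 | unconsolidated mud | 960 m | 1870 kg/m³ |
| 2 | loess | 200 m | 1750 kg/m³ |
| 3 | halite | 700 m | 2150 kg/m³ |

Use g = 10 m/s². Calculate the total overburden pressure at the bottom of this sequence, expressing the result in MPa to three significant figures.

36.5 MPa

unconsolidated mud: 1870 kg/m³ × 10 m/s² × 960 m = 1.795×10^7 Pa = 17.95 MPa
loess: 1750 kg/m³ × 10 m/s² × 200 m = 3.500×10^6 Pa = 3.500 MPa
halite: 2150 kg/m³ × 10 m/s² × 700 m = 1.505×10^7 Pa = 15.05 MPa
Total = 17.95 + 3.500 + 15.05 = 36.502 MPa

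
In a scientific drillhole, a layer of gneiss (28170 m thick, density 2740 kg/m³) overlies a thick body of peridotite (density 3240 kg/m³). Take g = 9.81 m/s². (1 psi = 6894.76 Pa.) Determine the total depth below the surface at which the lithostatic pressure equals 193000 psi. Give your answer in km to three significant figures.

Pressure at base of upper layers: 2740×9.81×28170 = 7.572×10^8 Pa = 1.098×10^5 psi
Remaining pressure to be supplied by peridotite: 1.331×10^9 − 7.572×10^8 = 5.735×10^8 Pa
Additional depth in peridotite = 5.735×10^8 Pa / (3240 kg/m³ × 9.81 m/s²) = 18043 m
Total depth = 28170 m + 18043 m = 46213 m
= 46.213 km

46.2 km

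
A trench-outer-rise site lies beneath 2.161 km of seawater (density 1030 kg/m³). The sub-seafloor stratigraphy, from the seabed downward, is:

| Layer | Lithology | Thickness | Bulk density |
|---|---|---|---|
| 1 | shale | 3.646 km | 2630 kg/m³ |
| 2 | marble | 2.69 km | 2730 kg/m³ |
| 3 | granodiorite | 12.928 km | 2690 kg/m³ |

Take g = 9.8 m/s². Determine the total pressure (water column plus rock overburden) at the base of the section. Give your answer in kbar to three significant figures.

seawater: 1030 kg/m³ × 9.8 m/s² × 2161 m = 2.181×10^7 Pa = 0.2181 kbar
shale: 2630 kg/m³ × 9.8 m/s² × 3646 m = 9.397×10^7 Pa = 0.9397 kbar
marble: 2730 kg/m³ × 9.8 m/s² × 2690 m = 7.197×10^7 Pa = 0.7197 kbar
granodiorite: 2690 kg/m³ × 9.8 m/s² × 12928 m = 3.408×10^8 Pa = 3.408 kbar
Total = 0.2181 + 0.9397 + 0.7197 + 3.408 = 5.2856 kbar

5.29 kbar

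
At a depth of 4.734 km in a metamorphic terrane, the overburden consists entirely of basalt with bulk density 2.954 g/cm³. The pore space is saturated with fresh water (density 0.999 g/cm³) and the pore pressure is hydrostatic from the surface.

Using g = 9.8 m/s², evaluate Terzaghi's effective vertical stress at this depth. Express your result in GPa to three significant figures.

Overburden (lithostatic) stress σ_v:
basalt: 2954 kg/m³ × 9.8 m/s² × 4734 m = 1.370×10^8 Pa = 137.0 MPa
Pore pressure P_p = 999 kg/m³ × 9.8 m/s² × 4734 m = 4.635×10^7 Pa = 46.35 MPa
Effective stress σ' = σ_v − P_p = 137.0 − 46.35 = 90.699 MPa = 0.090699 GPa

0.0907 GPa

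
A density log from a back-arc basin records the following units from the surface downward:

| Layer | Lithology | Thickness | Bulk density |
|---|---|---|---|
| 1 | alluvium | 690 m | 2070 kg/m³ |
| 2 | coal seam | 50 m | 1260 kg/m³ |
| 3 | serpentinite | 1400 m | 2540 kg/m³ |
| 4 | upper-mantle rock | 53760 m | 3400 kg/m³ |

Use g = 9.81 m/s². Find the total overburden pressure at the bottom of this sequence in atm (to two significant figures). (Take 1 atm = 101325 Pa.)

alluvium: 2070 kg/m³ × 9.81 m/s² × 690 m = 1.401×10^7 Pa = 138.3 atm
coal seam: 1260 kg/m³ × 9.81 m/s² × 50 m = 6.180×10^5 Pa = 6.099 atm
serpentinite: 2540 kg/m³ × 9.81 m/s² × 1400 m = 3.488×10^7 Pa = 344.3 atm
upper-mantle rock: 3400 kg/m³ × 9.81 m/s² × 53760 m = 1.793×10^9 Pa = 17697 atm
Total = 138.3 + 6.099 + 344.3 + 17697 = 18185 atm

18000 atm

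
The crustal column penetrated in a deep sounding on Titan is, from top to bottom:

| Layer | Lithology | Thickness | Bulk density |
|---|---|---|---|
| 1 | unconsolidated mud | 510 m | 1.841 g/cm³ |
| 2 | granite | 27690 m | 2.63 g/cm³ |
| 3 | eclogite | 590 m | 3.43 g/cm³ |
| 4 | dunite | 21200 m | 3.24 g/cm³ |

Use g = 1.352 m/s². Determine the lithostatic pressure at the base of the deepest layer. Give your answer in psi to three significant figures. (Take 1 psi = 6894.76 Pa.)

28300 psi

unconsolidated mud: 1841 kg/m³ × 1.352 m/s² × 510 m = 1.269×10^6 Pa = 184.1 psi
granite: 2630 kg/m³ × 1.352 m/s² × 27690 m = 9.846×10^7 Pa = 14280 psi
eclogite: 3430 kg/m³ × 1.352 m/s² × 590 m = 2.736×10^6 Pa = 396.8 psi
dunite: 3240 kg/m³ × 1.352 m/s² × 21200 m = 9.287×10^7 Pa = 13469 psi
Total = 184.1 + 14280 + 396.8 + 13469 = 28330 psi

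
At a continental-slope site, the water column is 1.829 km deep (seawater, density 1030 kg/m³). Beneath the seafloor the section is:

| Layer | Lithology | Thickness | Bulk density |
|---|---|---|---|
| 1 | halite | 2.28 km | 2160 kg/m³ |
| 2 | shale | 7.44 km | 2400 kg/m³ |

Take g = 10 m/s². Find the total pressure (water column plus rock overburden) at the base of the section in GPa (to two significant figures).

0.25 GPa

seawater: 1030 kg/m³ × 10 m/s² × 1829 m = 1.884×10^7 Pa = 0.01884 GPa
halite: 2160 kg/m³ × 10 m/s² × 2280 m = 4.925×10^7 Pa = 0.04925 GPa
shale: 2400 kg/m³ × 10 m/s² × 7440 m = 1.786×10^8 Pa = 0.1786 GPa
Total = 0.01884 + 0.04925 + 0.1786 = 0.24665 GPa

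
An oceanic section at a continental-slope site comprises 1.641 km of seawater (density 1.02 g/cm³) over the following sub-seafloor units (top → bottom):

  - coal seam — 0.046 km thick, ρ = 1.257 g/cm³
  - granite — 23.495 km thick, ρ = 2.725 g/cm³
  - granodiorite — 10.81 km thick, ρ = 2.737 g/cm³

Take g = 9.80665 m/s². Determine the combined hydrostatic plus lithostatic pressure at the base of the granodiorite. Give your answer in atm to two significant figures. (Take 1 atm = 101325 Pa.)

9200 atm

seawater: 1020 kg/m³ × 9.80665 m/s² × 1641 m = 1.641×10^7 Pa = 162.0 atm
coal seam: 1257 kg/m³ × 9.80665 m/s² × 46 m = 5.670×10^5 Pa = 5.596 atm
granite: 2725 kg/m³ × 9.80665 m/s² × 23495 m = 6.279×10^8 Pa = 6196 atm
granodiorite: 2737 kg/m³ × 9.80665 m/s² × 10810 m = 2.901×10^8 Pa = 2864 atm
Total = 162.0 + 5.596 + 6196 + 2864 = 9227.6 atm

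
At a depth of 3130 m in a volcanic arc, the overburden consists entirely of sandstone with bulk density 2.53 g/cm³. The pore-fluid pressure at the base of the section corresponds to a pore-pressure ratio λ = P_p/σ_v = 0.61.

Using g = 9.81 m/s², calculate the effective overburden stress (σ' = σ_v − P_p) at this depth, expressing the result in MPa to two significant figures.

30 MPa

Overburden (lithostatic) stress σ_v:
sandstone: 2530 kg/m³ × 9.81 m/s² × 3130 m = 7.768×10^7 Pa = 77.68 MPa
Pore pressure P_p = λ·σ_v = 0.61 × 77.68 MPa = 47.39 MPa
Effective stress σ' = σ_v − P_p = 77.68 − 47.39 = 30.297 MPa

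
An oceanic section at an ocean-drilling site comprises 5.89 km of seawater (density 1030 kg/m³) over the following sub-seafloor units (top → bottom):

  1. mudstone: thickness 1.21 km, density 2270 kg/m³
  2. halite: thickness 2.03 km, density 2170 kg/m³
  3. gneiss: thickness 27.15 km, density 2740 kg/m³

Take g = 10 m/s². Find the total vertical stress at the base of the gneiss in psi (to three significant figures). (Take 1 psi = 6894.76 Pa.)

127000 psi

seawater: 1030 kg/m³ × 10 m/s² × 5890 m = 6.067×10^7 Pa = 8799 psi
mudstone: 2270 kg/m³ × 10 m/s² × 1210 m = 2.747×10^7 Pa = 3984 psi
halite: 2170 kg/m³ × 10 m/s² × 2030 m = 4.405×10^7 Pa = 6389 psi
gneiss: 2740 kg/m³ × 10 m/s² × 27150 m = 7.439×10^8 Pa = 1.079×10^5 psi
Total = 8799 + 3984 + 6389 + 1.079×10^5 = 1.2707×10^5 psi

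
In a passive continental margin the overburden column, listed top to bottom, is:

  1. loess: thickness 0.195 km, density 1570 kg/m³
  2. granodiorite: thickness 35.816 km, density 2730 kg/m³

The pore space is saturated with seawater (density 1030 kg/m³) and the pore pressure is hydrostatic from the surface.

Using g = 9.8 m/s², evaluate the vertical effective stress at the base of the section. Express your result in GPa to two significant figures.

0.60 GPa

Overburden (lithostatic) stress σ_v:
loess: 1570 kg/m³ × 9.8 m/s² × 195 m = 3.000×10^6 Pa = 3.000 MPa
granodiorite: 2730 kg/m³ × 9.8 m/s² × 35816 m = 9.582×10^8 Pa = 958.2 MPa
Total = 3.000 + 958.2 = 961.22 MPa
Pore pressure P_p = 1030 kg/m³ × 9.8 m/s² × 36011 m = 3.635×10^8 Pa = 363.5 MPa
Effective stress σ' = σ_v − P_p = 961.2 − 363.5 = 597.73 MPa = 0.59773 GPa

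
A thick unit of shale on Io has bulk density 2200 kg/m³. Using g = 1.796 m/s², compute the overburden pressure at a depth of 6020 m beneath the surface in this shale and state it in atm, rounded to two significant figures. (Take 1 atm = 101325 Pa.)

230 atm

shale: 2200 kg/m³ × 1.796 m/s² × 6020 m = 2.379×10^7 Pa = 234.8 atm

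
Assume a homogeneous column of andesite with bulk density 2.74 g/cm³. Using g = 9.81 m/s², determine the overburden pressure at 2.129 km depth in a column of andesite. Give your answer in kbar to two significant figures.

0.57 kbar

andesite: 2740 kg/m³ × 9.81 m/s² × 2129 m = 5.723×10^7 Pa = 0.5723 kbar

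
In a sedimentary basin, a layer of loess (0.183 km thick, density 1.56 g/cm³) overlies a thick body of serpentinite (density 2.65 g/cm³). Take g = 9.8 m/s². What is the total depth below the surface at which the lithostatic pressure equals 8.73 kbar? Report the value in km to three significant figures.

Pressure at base of upper layers: 1560×9.8×183 = 2.798×10^6 Pa = 0.02798 kbar
Remaining pressure to be supplied by serpentinite: 8.730×10^8 − 2.798×10^6 = 8.702×10^8 Pa
Additional depth in serpentinite = 8.702×10^8 Pa / (2650 kg/m³ × 9.8 m/s²) = 33508 m
Total depth = 183 m + 33508 m = 33691 m
= 33.691 km

33.7 km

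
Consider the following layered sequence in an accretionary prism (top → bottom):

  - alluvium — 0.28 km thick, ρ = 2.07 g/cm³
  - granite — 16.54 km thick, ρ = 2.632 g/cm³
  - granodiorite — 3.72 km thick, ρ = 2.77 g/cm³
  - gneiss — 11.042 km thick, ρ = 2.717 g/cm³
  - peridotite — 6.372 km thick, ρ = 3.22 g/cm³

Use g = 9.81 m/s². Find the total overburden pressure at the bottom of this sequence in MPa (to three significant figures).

alluvium: 2070 kg/m³ × 9.81 m/s² × 280 m = 5.686×10^6 Pa = 5.686 MPa
granite: 2632 kg/m³ × 9.81 m/s² × 16540 m = 4.271×10^8 Pa = 427.1 MPa
granodiorite: 2770 kg/m³ × 9.81 m/s² × 3720 m = 1.011×10^8 Pa = 101.1 MPa
gneiss: 2717 kg/m³ × 9.81 m/s² × 11042 m = 2.943×10^8 Pa = 294.3 MPa
peridotite: 3220 kg/m³ × 9.81 m/s² × 6372 m = 2.013×10^8 Pa = 201.3 MPa
Total = 5.686 + 427.1 + 101.1 + 294.3 + 201.3 = 1029.4 MPa

1030 MPa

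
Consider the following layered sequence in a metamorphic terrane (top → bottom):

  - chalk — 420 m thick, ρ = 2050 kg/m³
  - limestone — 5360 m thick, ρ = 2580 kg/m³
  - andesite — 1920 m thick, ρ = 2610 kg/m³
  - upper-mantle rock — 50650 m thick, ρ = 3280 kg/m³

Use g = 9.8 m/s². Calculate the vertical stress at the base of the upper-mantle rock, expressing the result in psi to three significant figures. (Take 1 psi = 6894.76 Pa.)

264000 psi

chalk: 2050 kg/m³ × 9.8 m/s² × 420 m = 8.438×10^6 Pa = 1224 psi
limestone: 2580 kg/m³ × 9.8 m/s² × 5360 m = 1.355×10^8 Pa = 19656 psi
andesite: 2610 kg/m³ × 9.8 m/s² × 1920 m = 4.911×10^7 Pa = 7123 psi
upper-mantle rock: 3280 kg/m³ × 9.8 m/s² × 50650 m = 1.628×10^9 Pa = 2.361×10^5 psi
Total = 1224 + 19656 + 7123 + 2.361×10^5 = 2.6414×10^5 psi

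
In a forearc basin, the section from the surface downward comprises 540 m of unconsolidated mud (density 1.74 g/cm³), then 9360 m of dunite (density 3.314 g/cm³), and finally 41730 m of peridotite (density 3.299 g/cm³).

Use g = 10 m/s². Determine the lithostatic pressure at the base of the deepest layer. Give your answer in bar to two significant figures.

17000 bar

unconsolidated mud: 1740 kg/m³ × 10 m/s² × 540 m = 9.396×10^6 Pa = 93.96 bar
dunite: 3314 kg/m³ × 10 m/s² × 9360 m = 3.102×10^8 Pa = 3102 bar
peridotite: 3299 kg/m³ × 10 m/s² × 41730 m = 1.377×10^9 Pa = 13767 bar
Total = 93.96 + 3102 + 13767 = 16963 bar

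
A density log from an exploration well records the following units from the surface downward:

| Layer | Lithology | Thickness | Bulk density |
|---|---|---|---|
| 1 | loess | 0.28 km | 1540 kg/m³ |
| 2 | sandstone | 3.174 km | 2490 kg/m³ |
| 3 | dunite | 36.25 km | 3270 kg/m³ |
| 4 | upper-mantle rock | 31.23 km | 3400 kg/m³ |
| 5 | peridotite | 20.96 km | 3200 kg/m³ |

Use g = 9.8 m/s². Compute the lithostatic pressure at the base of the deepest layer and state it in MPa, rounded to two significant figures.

loess: 1540 kg/m³ × 9.8 m/s² × 280 m = 4.226×10^6 Pa = 4.226 MPa
sandstone: 2490 kg/m³ × 9.8 m/s² × 3174 m = 7.745×10^7 Pa = 77.45 MPa
dunite: 3270 kg/m³ × 9.8 m/s² × 36250 m = 1.162×10^9 Pa = 1162 MPa
upper-mantle rock: 3400 kg/m³ × 9.8 m/s² × 31230 m = 1.041×10^9 Pa = 1041 MPa
peridotite: 3200 kg/m³ × 9.8 m/s² × 20960 m = 6.573×10^8 Pa = 657.3 MPa
Total = 4.226 + 77.45 + 1162 + 1041 + 657.3 = 2941.2 MPa

2900 MPa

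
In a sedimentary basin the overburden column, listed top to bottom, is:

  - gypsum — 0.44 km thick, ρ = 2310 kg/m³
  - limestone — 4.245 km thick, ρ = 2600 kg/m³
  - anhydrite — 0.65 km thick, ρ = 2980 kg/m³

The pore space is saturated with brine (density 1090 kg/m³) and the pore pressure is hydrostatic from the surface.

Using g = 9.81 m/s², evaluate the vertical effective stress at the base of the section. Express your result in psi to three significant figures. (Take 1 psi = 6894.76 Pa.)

Overburden (lithostatic) stress σ_v:
gypsum: 2310 kg/m³ × 9.81 m/s² × 440 m = 9.971×10^6 Pa = 9.971 MPa
limestone: 2600 kg/m³ × 9.81 m/s² × 4245 m = 1.083×10^8 Pa = 108.3 MPa
anhydrite: 2980 kg/m³ × 9.81 m/s² × 650 m = 1.900×10^7 Pa = 19.00 MPa
Total = 9.971 + 108.3 + 19.00 = 137.25 MPa
Pore pressure P_p = 1090 kg/m³ × 9.81 m/s² × 5335 m = 5.705×10^7 Pa = 57.05 MPa
Effective stress σ' = σ_v − P_p = 137.2 − 57.05 = 80.199 MPa = 11632 psi

11600 psi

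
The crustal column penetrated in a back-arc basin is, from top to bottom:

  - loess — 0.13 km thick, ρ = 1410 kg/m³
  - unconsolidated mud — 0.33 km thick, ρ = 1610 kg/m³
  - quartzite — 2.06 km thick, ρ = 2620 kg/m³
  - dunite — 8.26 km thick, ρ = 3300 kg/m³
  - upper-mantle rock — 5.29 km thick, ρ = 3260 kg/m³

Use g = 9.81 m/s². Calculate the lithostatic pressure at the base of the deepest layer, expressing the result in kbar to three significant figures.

4.97 kbar

loess: 1410 kg/m³ × 9.81 m/s² × 130 m = 1.798×10^6 Pa = 0.01798 kbar
unconsolidated mud: 1610 kg/m³ × 9.81 m/s² × 330 m = 5.212×10^6 Pa = 0.05212 kbar
quartzite: 2620 kg/m³ × 9.81 m/s² × 2060 m = 5.295×10^7 Pa = 0.5295 kbar
dunite: 3300 kg/m³ × 9.81 m/s² × 8260 m = 2.674×10^8 Pa = 2.674 kbar
upper-mantle rock: 3260 kg/m³ × 9.81 m/s² × 5290 m = 1.692×10^8 Pa = 1.692 kbar
Total = 0.01798 + 0.05212 + 0.5295 + 2.674 + 1.692 = 4.9654 kbar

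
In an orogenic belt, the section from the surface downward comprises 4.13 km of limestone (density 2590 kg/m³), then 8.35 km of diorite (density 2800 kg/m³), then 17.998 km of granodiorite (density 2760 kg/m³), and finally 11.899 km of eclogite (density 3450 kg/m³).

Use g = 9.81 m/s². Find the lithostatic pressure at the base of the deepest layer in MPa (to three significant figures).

1220 MPa

limestone: 2590 kg/m³ × 9.81 m/s² × 4130 m = 1.049×10^8 Pa = 104.9 MPa
diorite: 2800 kg/m³ × 9.81 m/s² × 8350 m = 2.294×10^8 Pa = 229.4 MPa
granodiorite: 2760 kg/m³ × 9.81 m/s² × 17998 m = 4.873×10^8 Pa = 487.3 MPa
eclogite: 3450 kg/m³ × 9.81 m/s² × 11899 m = 4.027×10^8 Pa = 402.7 MPa
Total = 104.9 + 229.4 + 487.3 + 402.7 = 1224.3 MPa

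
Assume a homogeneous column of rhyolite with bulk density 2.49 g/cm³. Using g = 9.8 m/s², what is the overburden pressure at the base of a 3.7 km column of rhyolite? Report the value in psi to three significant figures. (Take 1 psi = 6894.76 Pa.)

13100 psi

rhyolite: 2490 kg/m³ × 9.8 m/s² × 3700 m = 9.029×10^7 Pa = 13095 psi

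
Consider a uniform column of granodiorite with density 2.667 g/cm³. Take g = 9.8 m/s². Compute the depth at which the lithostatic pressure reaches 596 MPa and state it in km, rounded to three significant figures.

22.8 km

h = P/(ρg) = 596 MPa / (2667 kg/m³ × 9.8 m/s²) = 5.960×10^8 Pa / 26137 Pa/m = 22803 m
= 22.803 km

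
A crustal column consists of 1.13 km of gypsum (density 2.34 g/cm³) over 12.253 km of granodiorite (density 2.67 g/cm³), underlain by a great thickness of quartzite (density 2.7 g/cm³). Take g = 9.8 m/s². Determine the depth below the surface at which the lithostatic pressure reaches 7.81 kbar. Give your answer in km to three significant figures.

29.8 km

Pressure at base of upper layers: 2340×9.8×1130 + 2670×9.8×12253 = 3.465×10^8 Pa = 3.465 kbar
Remaining pressure to be supplied by quartzite: 7.810×10^8 − 3.465×10^8 = 4.345×10^8 Pa
Additional depth in quartzite = 4.345×10^8 Pa / (2700 kg/m³ × 9.8 m/s²) = 16420 m
Total depth = 13383 m + 16420 m = 29803 m
= 29.803 km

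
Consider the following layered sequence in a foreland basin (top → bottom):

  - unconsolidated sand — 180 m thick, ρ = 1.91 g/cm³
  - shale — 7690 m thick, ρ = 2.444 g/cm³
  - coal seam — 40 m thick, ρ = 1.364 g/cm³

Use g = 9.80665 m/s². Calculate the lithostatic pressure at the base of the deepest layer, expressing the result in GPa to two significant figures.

0.19 GPa

unconsolidated sand: 1910 kg/m³ × 9.80665 m/s² × 180 m = 3.372×10^6 Pa = 3.372×10^-3 GPa
shale: 2444 kg/m³ × 9.80665 m/s² × 7690 m = 1.843×10^8 Pa = 0.1843 GPa
coal seam: 1364 kg/m³ × 9.80665 m/s² × 40 m = 5.351×10^5 Pa = 5.351×10^-4 GPa
Total = 3.372×10^-3 + 0.1843 + 5.351×10^-4 = 0.18822 GPa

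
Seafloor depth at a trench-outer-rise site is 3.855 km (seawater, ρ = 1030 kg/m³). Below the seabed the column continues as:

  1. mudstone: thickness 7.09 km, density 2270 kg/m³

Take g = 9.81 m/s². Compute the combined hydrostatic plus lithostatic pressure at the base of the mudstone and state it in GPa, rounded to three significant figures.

0.197 GPa

seawater: 1030 kg/m³ × 9.81 m/s² × 3855 m = 3.895×10^7 Pa = 0.03895 GPa
mudstone: 2270 kg/m³ × 9.81 m/s² × 7090 m = 1.579×10^8 Pa = 0.1579 GPa
Total = 0.03895 + 0.1579 = 0.19684 GPa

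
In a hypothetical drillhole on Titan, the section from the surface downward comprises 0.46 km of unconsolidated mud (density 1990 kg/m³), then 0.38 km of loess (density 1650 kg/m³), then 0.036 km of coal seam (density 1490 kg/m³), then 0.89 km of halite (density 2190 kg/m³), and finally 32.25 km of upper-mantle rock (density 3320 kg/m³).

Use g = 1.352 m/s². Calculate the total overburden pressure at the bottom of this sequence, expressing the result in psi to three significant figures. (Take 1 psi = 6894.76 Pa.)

21700 psi

unconsolidated mud: 1990 kg/m³ × 1.352 m/s² × 460 m = 1.238×10^6 Pa = 179.5 psi
loess: 1650 kg/m³ × 1.352 m/s² × 380 m = 8.477×10^5 Pa = 122.9 psi
coal seam: 1490 kg/m³ × 1.352 m/s² × 36 m = 72521 Pa = 10.52 psi
halite: 2190 kg/m³ × 1.352 m/s² × 890 m = 2.635×10^6 Pa = 382.2 psi
upper-mantle rock: 3320 kg/m³ × 1.352 m/s² × 32250 m = 1.448×10^8 Pa = 20995 psi
Total = 179.5 + 122.9 + 10.52 + 382.2 + 20995 = 21691 psi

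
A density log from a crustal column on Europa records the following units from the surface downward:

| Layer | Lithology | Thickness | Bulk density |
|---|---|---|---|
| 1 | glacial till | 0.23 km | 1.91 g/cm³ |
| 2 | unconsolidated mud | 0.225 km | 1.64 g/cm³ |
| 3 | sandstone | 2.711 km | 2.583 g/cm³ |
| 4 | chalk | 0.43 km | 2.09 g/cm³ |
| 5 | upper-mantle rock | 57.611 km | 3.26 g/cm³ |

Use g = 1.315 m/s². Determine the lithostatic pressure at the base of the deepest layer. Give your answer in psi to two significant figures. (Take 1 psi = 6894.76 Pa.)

glacial till: 1910 kg/m³ × 1.315 m/s² × 230 m = 5.777×10^5 Pa = 83.79 psi
unconsolidated mud: 1640 kg/m³ × 1.315 m/s² × 225 m = 4.852×10^5 Pa = 70.38 psi
sandstone: 2583 kg/m³ × 1.315 m/s² × 2711 m = 9.208×10^6 Pa = 1336 psi
chalk: 2090 kg/m³ × 1.315 m/s² × 430 m = 1.182×10^6 Pa = 171.4 psi
upper-mantle rock: 3260 kg/m³ × 1.315 m/s² × 57611 m = 2.470×10^8 Pa = 35820 psi
Total = 83.79 + 70.38 + 1336 + 171.4 + 35820 = 37481 psi

37000 psi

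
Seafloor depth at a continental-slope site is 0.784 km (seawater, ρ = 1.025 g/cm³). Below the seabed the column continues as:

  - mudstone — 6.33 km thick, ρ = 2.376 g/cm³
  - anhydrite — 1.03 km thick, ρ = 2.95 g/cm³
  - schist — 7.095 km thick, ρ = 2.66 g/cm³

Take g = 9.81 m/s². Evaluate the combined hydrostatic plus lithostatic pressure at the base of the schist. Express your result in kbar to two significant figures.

3.7 kbar

seawater: 1025 kg/m³ × 9.81 m/s² × 784 m = 7.883×10^6 Pa = 0.07883 kbar
mudstone: 2376 kg/m³ × 9.81 m/s² × 6330 m = 1.475×10^8 Pa = 1.475 kbar
anhydrite: 2950 kg/m³ × 9.81 m/s² × 1030 m = 2.981×10^7 Pa = 0.2981 kbar
schist: 2660 kg/m³ × 9.81 m/s² × 7095 m = 1.851×10^8 Pa = 1.851 kbar
Total = 0.07883 + 1.475 + 0.2981 + 1.851 = 3.7038 kbar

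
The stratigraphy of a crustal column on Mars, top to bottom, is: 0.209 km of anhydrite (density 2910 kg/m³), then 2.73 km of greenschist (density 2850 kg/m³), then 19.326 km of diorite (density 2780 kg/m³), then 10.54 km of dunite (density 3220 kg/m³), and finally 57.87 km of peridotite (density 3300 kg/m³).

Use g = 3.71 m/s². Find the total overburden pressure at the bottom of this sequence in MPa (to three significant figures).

anhydrite: 2910 kg/m³ × 3.71 m/s² × 209 m = 2.256×10^6 Pa = 2.256 MPa
greenschist: 2850 kg/m³ × 3.71 m/s² × 2730 m = 2.887×10^7 Pa = 28.87 MPa
diorite: 2780 kg/m³ × 3.71 m/s² × 19326 m = 1.993×10^8 Pa = 199.3 MPa
dunite: 3220 kg/m³ × 3.71 m/s² × 10540 m = 1.259×10^8 Pa = 125.9 MPa
peridotite: 3300 kg/m³ × 3.71 m/s² × 57870 m = 7.085×10^8 Pa = 708.5 MPa
Total = 2.256 + 28.87 + 199.3 + 125.9 + 708.5 = 1064.9 MPa

1060 MPa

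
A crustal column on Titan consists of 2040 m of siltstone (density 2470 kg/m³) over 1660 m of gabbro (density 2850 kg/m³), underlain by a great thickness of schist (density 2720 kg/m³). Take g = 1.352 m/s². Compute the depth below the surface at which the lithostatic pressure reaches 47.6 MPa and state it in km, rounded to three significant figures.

13.1 km

Pressure at base of upper layers: 2470×1.352×2040 + 2850×1.352×1660 = 1.321×10^7 Pa = 13.21 MPa
Remaining pressure to be supplied by schist: 4.760×10^7 − 1.321×10^7 = 3.439×10^7 Pa
Additional depth in schist = 3.439×10^7 Pa / (2720 kg/m³ × 1.352 m/s²) = 9351.9 m
Total depth = 3700 m + 9351.9 m = 13052 m
= 13.052 km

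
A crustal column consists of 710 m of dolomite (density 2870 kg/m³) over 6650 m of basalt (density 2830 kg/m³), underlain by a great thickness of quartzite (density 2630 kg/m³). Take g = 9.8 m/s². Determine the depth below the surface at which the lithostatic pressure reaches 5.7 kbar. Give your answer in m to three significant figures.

Pressure at base of upper layers: 2870×9.8×710 + 2830×9.8×6650 = 2.044×10^8 Pa = 2.044 kbar
Remaining pressure to be supplied by quartzite: 5.700×10^8 − 2.044×10^8 = 3.656×10^8 Pa
Additional depth in quartzite = 3.656×10^8 Pa / (2630 kg/m³ × 9.8 m/s²) = 14185 m
Total depth = 7360 m + 14185 m = 21545 m

21500 m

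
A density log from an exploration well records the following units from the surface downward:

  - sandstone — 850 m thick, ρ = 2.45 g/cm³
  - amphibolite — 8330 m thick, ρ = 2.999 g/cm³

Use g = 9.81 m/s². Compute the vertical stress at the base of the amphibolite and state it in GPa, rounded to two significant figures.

0.27 GPa

sandstone: 2450 kg/m³ × 9.81 m/s² × 850 m = 2.043×10^7 Pa = 0.02043 GPa
amphibolite: 2999 kg/m³ × 9.81 m/s² × 8330 m = 2.451×10^8 Pa = 0.2451 GPa
Total = 0.02043 + 0.2451 = 0.26550 GPa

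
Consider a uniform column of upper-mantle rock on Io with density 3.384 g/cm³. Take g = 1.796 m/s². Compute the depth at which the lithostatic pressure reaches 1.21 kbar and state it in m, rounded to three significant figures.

h = P/(ρg) = 1.21 kbar / (3384 kg/m³ × 1.796 m/s²) = 1.210×10^8 Pa / 6077.7 Pa/m = 19909 m

19900 m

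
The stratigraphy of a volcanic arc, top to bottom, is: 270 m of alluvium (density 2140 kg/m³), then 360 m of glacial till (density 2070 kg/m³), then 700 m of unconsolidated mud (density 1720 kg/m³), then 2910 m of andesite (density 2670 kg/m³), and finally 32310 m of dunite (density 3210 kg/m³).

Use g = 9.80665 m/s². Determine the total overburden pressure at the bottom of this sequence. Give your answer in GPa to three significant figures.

1.12 GPa

alluvium: 2140 kg/m³ × 9.80665 m/s² × 270 m = 5.666×10^6 Pa = 5.666×10^-3 GPa
glacial till: 2070 kg/m³ × 9.80665 m/s² × 360 m = 7.308×10^6 Pa = 7.308×10^-3 GPa
unconsolidated mud: 1720 kg/m³ × 9.80665 m/s² × 700 m = 1.181×10^7 Pa = 0.01181 GPa
andesite: 2670 kg/m³ × 9.80665 m/s² × 2910 m = 7.619×10^7 Pa = 0.07619 GPa
dunite: 3210 kg/m³ × 9.80665 m/s² × 32310 m = 1.017×10^9 Pa = 1.017 GPa
Total = 5.666×10^-3 + 7.308×10^-3 + 0.01181 + 0.07619 + 1.017 = 1.1181 GPa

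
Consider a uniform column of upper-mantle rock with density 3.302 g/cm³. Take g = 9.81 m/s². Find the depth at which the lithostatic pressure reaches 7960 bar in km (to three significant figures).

h = P/(ρg) = 7960 bar / (3302 kg/m³ × 9.81 m/s²) = 7.960×10^8 Pa / 32393 Pa/m = 24573 m
= 24.573 km

24.6 km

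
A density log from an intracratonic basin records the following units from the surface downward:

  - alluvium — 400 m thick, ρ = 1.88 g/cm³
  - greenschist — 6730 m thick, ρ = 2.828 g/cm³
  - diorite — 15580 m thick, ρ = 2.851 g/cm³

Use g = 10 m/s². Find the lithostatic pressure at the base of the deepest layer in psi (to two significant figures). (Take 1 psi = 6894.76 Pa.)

alluvium: 1880 kg/m³ × 10 m/s² × 400 m = 7.520×10^6 Pa = 1091 psi
greenschist: 2828 kg/m³ × 10 m/s² × 6730 m = 1.903×10^8 Pa = 27604 psi
diorite: 2851 kg/m³ × 10 m/s² × 15580 m = 4.442×10^8 Pa = 64424 psi
Total = 1091 + 27604 + 64424 = 93119 psi

93000 psi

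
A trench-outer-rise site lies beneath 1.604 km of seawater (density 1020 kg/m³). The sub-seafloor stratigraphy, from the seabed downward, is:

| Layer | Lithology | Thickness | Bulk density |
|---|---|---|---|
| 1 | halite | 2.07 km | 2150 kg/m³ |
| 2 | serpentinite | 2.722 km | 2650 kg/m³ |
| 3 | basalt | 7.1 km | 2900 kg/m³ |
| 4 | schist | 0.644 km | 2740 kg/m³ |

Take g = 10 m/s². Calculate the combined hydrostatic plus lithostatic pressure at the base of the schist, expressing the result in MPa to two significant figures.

seawater: 1020 kg/m³ × 10 m/s² × 1604 m = 1.636×10^7 Pa = 16.36 MPa
halite: 2150 kg/m³ × 10 m/s² × 2070 m = 4.450×10^7 Pa = 44.51 MPa
serpentinite: 2650 kg/m³ × 10 m/s² × 2722 m = 7.213×10^7 Pa = 72.13 MPa
basalt: 2900 kg/m³ × 10 m/s² × 7100 m = 2.059×10^8 Pa = 205.9 MPa
schist: 2740 kg/m³ × 10 m/s² × 644 m = 1.765×10^7 Pa = 17.65 MPa
Total = 16.36 + 44.51 + 72.13 + 205.9 + 17.65 = 356.54 MPa

360 MPa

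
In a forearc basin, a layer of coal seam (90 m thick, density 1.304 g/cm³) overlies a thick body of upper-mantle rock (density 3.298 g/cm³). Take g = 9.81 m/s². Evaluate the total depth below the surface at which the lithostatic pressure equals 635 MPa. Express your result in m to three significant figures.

19700 m

Pressure at base of upper layers: 1304×9.81×90 = 1.151×10^6 Pa = 1.151 MPa
Remaining pressure to be supplied by upper-mantle rock: 6.350×10^8 − 1.151×10^6 = 6.338×10^8 Pa
Additional depth in upper-mantle rock = 6.338×10^8 Pa / (3298 kg/m³ × 9.81 m/s²) = 19591 m
Total depth = 90 m + 19591 m = 19681 m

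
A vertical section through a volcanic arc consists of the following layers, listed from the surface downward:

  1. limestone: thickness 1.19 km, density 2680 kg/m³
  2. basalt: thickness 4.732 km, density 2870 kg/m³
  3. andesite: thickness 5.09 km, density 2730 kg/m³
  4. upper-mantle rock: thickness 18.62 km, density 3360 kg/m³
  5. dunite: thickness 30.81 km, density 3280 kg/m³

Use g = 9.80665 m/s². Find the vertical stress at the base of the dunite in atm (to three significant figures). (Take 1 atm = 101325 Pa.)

18800 atm

limestone: 2680 kg/m³ × 9.80665 m/s² × 1190 m = 3.128×10^7 Pa = 308.7 atm
basalt: 2870 kg/m³ × 9.80665 m/s² × 4732 m = 1.332×10^8 Pa = 1314 atm
andesite: 2730 kg/m³ × 9.80665 m/s² × 5090 m = 1.363×10^8 Pa = 1345 atm
upper-mantle rock: 3360 kg/m³ × 9.80665 m/s² × 18620 m = 6.135×10^8 Pa = 6055 atm
dunite: 3280 kg/m³ × 9.80665 m/s² × 30810 m = 9.910×10^8 Pa = 9781 atm
Total = 308.7 + 1314 + 1345 + 6055 + 9781 = 18804 atm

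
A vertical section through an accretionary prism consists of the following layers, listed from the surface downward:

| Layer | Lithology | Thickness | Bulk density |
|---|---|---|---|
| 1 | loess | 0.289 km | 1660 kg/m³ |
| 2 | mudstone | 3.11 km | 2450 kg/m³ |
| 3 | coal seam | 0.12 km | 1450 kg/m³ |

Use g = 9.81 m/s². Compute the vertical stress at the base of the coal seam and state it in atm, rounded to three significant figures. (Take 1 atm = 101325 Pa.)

801 atm

loess: 1660 kg/m³ × 9.81 m/s² × 289 m = 4.706×10^6 Pa = 46.45 atm
mudstone: 2450 kg/m³ × 9.81 m/s² × 3110 m = 7.475×10^7 Pa = 737.7 atm
coal seam: 1450 kg/m³ × 9.81 m/s² × 120 m = 1.707×10^6 Pa = 16.85 atm
Total = 46.45 + 737.7 + 16.85 = 800.99 atm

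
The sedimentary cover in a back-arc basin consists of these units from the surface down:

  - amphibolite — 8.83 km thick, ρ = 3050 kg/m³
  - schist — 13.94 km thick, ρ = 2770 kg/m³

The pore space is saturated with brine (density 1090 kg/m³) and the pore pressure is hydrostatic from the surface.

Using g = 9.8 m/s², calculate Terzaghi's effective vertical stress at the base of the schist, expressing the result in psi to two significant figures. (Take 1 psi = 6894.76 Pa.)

58000 psi

Overburden (lithostatic) stress σ_v:
amphibolite: 3050 kg/m³ × 9.8 m/s² × 8830 m = 2.639×10^8 Pa = 263.9 MPa
schist: 2770 kg/m³ × 9.8 m/s² × 13940 m = 3.784×10^8 Pa = 378.4 MPa
Total = 263.9 + 378.4 = 642.34 MPa
Pore pressure P_p = 1090 kg/m³ × 9.8 m/s² × 22770 m = 2.432×10^8 Pa = 243.2 MPa
Effective stress σ' = σ_v − P_p = 642.3 − 243.2 = 399.11 MPa = 57887 psi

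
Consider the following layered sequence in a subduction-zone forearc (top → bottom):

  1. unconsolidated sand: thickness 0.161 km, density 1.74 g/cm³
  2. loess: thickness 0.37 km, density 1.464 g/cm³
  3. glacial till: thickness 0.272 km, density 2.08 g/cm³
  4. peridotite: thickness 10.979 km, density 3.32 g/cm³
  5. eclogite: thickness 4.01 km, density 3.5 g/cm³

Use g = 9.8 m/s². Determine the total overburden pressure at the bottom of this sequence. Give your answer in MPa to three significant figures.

unconsolidated sand: 1740 kg/m³ × 9.8 m/s² × 161 m = 2.745×10^6 Pa = 2.745 MPa
loess: 1464 kg/m³ × 9.8 m/s² × 370 m = 5.308×10^6 Pa = 5.308 MPa
glacial till: 2080 kg/m³ × 9.8 m/s² × 272 m = 5.544×10^6 Pa = 5.544 MPa
peridotite: 3320 kg/m³ × 9.8 m/s² × 10979 m = 3.572×10^8 Pa = 357.2 MPa
eclogite: 3500 kg/m³ × 9.8 m/s² × 4010 m = 1.375×10^8 Pa = 137.5 MPa
Total = 2.745 + 5.308 + 5.544 + 357.2 + 137.5 = 508.35 MPa

508 MPa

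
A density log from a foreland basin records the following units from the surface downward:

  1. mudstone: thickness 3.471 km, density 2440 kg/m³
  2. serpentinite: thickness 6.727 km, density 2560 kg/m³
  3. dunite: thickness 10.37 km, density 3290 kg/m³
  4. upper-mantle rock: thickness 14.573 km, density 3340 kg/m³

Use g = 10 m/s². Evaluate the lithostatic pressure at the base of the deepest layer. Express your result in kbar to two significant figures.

mudstone: 2440 kg/m³ × 10 m/s² × 3471 m = 8.469×10^7 Pa = 0.8469 kbar
serpentinite: 2560 kg/m³ × 10 m/s² × 6727 m = 1.722×10^8 Pa = 1.722 kbar
dunite: 3290 kg/m³ × 10 m/s² × 10370 m = 3.412×10^8 Pa = 3.412 kbar
upper-mantle rock: 3340 kg/m³ × 10 m/s² × 14573 m = 4.867×10^8 Pa = 4.867 kbar
Total = 0.8469 + 1.722 + 3.412 + 4.867 = 10.848 kbar

11 kbar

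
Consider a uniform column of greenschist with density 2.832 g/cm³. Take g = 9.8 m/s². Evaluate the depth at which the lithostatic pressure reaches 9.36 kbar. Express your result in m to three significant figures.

h = P/(ρg) = 9.36 kbar / (2832 kg/m³ × 9.8 m/s²) = 9.360×10^8 Pa / 27754 Pa/m = 33725 m

33700 m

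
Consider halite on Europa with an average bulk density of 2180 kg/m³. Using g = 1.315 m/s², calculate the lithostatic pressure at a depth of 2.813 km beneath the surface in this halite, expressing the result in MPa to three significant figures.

8.06 MPa

halite: 2180 kg/m³ × 1.315 m/s² × 2813 m = 8.064×10^6 Pa = 8.064 MPa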